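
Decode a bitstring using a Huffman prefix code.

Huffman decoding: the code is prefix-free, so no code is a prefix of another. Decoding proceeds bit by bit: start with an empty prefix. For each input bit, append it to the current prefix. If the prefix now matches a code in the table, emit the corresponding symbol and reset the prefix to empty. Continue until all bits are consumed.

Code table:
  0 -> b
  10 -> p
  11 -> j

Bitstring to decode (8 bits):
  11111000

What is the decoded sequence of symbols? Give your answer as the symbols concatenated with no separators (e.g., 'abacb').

Bit 0: prefix='1' (no match yet)
Bit 1: prefix='11' -> emit 'j', reset
Bit 2: prefix='1' (no match yet)
Bit 3: prefix='11' -> emit 'j', reset
Bit 4: prefix='1' (no match yet)
Bit 5: prefix='10' -> emit 'p', reset
Bit 6: prefix='0' -> emit 'b', reset
Bit 7: prefix='0' -> emit 'b', reset

Answer: jjpbb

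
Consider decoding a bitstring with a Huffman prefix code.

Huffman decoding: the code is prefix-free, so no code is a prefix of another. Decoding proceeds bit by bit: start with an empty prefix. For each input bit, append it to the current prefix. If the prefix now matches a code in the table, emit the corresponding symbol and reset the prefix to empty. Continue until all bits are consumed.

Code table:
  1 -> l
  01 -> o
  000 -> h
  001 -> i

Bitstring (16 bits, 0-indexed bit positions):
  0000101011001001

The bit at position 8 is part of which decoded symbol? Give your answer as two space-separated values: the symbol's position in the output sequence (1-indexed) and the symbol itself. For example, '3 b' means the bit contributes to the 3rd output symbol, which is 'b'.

Answer: 4 o

Derivation:
Bit 0: prefix='0' (no match yet)
Bit 1: prefix='00' (no match yet)
Bit 2: prefix='000' -> emit 'h', reset
Bit 3: prefix='0' (no match yet)
Bit 4: prefix='01' -> emit 'o', reset
Bit 5: prefix='0' (no match yet)
Bit 6: prefix='01' -> emit 'o', reset
Bit 7: prefix='0' (no match yet)
Bit 8: prefix='01' -> emit 'o', reset
Bit 9: prefix='1' -> emit 'l', reset
Bit 10: prefix='0' (no match yet)
Bit 11: prefix='00' (no match yet)
Bit 12: prefix='001' -> emit 'i', reset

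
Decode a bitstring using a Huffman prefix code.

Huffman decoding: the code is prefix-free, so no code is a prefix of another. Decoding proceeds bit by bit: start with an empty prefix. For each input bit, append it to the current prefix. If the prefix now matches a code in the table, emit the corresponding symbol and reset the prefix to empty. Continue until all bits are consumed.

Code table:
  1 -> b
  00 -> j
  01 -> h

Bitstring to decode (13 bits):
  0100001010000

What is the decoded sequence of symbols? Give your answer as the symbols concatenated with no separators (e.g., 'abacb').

Answer: hjjbhjj

Derivation:
Bit 0: prefix='0' (no match yet)
Bit 1: prefix='01' -> emit 'h', reset
Bit 2: prefix='0' (no match yet)
Bit 3: prefix='00' -> emit 'j', reset
Bit 4: prefix='0' (no match yet)
Bit 5: prefix='00' -> emit 'j', reset
Bit 6: prefix='1' -> emit 'b', reset
Bit 7: prefix='0' (no match yet)
Bit 8: prefix='01' -> emit 'h', reset
Bit 9: prefix='0' (no match yet)
Bit 10: prefix='00' -> emit 'j', reset
Bit 11: prefix='0' (no match yet)
Bit 12: prefix='00' -> emit 'j', reset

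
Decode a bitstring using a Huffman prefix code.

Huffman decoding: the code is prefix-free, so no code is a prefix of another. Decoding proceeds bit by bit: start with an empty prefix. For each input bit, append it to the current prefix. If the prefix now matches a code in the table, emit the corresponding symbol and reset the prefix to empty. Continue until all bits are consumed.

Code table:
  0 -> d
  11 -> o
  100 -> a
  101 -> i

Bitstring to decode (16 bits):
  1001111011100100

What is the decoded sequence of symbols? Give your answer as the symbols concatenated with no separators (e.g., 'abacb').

Answer: aoodoaa

Derivation:
Bit 0: prefix='1' (no match yet)
Bit 1: prefix='10' (no match yet)
Bit 2: prefix='100' -> emit 'a', reset
Bit 3: prefix='1' (no match yet)
Bit 4: prefix='11' -> emit 'o', reset
Bit 5: prefix='1' (no match yet)
Bit 6: prefix='11' -> emit 'o', reset
Bit 7: prefix='0' -> emit 'd', reset
Bit 8: prefix='1' (no match yet)
Bit 9: prefix='11' -> emit 'o', reset
Bit 10: prefix='1' (no match yet)
Bit 11: prefix='10' (no match yet)
Bit 12: prefix='100' -> emit 'a', reset
Bit 13: prefix='1' (no match yet)
Bit 14: prefix='10' (no match yet)
Bit 15: prefix='100' -> emit 'a', reset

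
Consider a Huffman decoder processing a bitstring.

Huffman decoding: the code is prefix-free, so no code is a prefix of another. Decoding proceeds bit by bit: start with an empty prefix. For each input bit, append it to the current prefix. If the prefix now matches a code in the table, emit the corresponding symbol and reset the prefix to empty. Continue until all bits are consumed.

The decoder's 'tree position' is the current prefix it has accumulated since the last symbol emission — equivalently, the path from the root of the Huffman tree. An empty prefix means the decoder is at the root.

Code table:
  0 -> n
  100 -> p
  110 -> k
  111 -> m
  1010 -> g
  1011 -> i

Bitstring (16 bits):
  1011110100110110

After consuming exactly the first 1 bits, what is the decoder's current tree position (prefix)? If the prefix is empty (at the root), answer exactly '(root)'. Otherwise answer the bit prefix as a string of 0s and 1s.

Answer: 1

Derivation:
Bit 0: prefix='1' (no match yet)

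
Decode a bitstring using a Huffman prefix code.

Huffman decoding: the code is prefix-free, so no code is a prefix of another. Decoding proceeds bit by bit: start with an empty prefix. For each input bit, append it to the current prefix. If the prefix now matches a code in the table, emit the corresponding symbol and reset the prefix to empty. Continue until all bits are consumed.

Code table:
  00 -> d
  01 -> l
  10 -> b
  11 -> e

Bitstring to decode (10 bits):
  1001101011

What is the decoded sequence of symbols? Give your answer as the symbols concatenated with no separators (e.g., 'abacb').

Bit 0: prefix='1' (no match yet)
Bit 1: prefix='10' -> emit 'b', reset
Bit 2: prefix='0' (no match yet)
Bit 3: prefix='01' -> emit 'l', reset
Bit 4: prefix='1' (no match yet)
Bit 5: prefix='10' -> emit 'b', reset
Bit 6: prefix='1' (no match yet)
Bit 7: prefix='10' -> emit 'b', reset
Bit 8: prefix='1' (no match yet)
Bit 9: prefix='11' -> emit 'e', reset

Answer: blbbe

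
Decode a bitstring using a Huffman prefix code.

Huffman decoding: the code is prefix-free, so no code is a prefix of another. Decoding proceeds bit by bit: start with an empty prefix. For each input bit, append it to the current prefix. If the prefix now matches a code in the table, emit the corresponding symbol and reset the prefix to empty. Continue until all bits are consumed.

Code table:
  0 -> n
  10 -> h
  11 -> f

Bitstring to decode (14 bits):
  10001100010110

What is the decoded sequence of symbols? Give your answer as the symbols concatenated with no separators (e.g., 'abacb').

Bit 0: prefix='1' (no match yet)
Bit 1: prefix='10' -> emit 'h', reset
Bit 2: prefix='0' -> emit 'n', reset
Bit 3: prefix='0' -> emit 'n', reset
Bit 4: prefix='1' (no match yet)
Bit 5: prefix='11' -> emit 'f', reset
Bit 6: prefix='0' -> emit 'n', reset
Bit 7: prefix='0' -> emit 'n', reset
Bit 8: prefix='0' -> emit 'n', reset
Bit 9: prefix='1' (no match yet)
Bit 10: prefix='10' -> emit 'h', reset
Bit 11: prefix='1' (no match yet)
Bit 12: prefix='11' -> emit 'f', reset
Bit 13: prefix='0' -> emit 'n', reset

Answer: hnnfnnnhfn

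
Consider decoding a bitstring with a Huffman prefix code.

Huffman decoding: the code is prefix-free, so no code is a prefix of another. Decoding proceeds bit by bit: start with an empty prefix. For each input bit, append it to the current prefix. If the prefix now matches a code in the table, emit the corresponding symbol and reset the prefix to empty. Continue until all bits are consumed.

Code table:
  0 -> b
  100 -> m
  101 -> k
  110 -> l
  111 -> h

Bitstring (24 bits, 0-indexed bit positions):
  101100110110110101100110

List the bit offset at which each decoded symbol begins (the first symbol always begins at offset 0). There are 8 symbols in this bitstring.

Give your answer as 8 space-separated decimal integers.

Answer: 0 3 6 9 12 15 18 21

Derivation:
Bit 0: prefix='1' (no match yet)
Bit 1: prefix='10' (no match yet)
Bit 2: prefix='101' -> emit 'k', reset
Bit 3: prefix='1' (no match yet)
Bit 4: prefix='10' (no match yet)
Bit 5: prefix='100' -> emit 'm', reset
Bit 6: prefix='1' (no match yet)
Bit 7: prefix='11' (no match yet)
Bit 8: prefix='110' -> emit 'l', reset
Bit 9: prefix='1' (no match yet)
Bit 10: prefix='11' (no match yet)
Bit 11: prefix='110' -> emit 'l', reset
Bit 12: prefix='1' (no match yet)
Bit 13: prefix='11' (no match yet)
Bit 14: prefix='110' -> emit 'l', reset
Bit 15: prefix='1' (no match yet)
Bit 16: prefix='10' (no match yet)
Bit 17: prefix='101' -> emit 'k', reset
Bit 18: prefix='1' (no match yet)
Bit 19: prefix='10' (no match yet)
Bit 20: prefix='100' -> emit 'm', reset
Bit 21: prefix='1' (no match yet)
Bit 22: prefix='11' (no match yet)
Bit 23: prefix='110' -> emit 'l', reset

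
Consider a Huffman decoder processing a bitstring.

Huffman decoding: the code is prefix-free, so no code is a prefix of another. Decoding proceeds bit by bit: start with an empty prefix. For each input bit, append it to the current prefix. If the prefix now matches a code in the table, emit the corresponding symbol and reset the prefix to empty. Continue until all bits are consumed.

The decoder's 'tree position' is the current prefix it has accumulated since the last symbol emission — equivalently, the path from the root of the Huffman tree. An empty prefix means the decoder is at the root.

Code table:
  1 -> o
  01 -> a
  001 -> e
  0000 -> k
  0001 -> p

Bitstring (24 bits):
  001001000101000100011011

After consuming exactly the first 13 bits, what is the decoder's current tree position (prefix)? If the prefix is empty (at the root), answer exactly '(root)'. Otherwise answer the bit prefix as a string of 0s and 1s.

Bit 0: prefix='0' (no match yet)
Bit 1: prefix='00' (no match yet)
Bit 2: prefix='001' -> emit 'e', reset
Bit 3: prefix='0' (no match yet)
Bit 4: prefix='00' (no match yet)
Bit 5: prefix='001' -> emit 'e', reset
Bit 6: prefix='0' (no match yet)
Bit 7: prefix='00' (no match yet)
Bit 8: prefix='000' (no match yet)
Bit 9: prefix='0001' -> emit 'p', reset
Bit 10: prefix='0' (no match yet)
Bit 11: prefix='01' -> emit 'a', reset
Bit 12: prefix='0' (no match yet)

Answer: 0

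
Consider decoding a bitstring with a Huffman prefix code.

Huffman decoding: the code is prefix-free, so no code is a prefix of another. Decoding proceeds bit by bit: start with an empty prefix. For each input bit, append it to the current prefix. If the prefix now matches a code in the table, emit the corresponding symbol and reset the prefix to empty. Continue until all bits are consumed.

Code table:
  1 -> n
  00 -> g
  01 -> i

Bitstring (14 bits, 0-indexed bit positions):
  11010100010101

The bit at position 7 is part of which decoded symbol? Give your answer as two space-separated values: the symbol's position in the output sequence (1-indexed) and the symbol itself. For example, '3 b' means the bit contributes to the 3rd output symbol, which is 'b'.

Answer: 5 g

Derivation:
Bit 0: prefix='1' -> emit 'n', reset
Bit 1: prefix='1' -> emit 'n', reset
Bit 2: prefix='0' (no match yet)
Bit 3: prefix='01' -> emit 'i', reset
Bit 4: prefix='0' (no match yet)
Bit 5: prefix='01' -> emit 'i', reset
Bit 6: prefix='0' (no match yet)
Bit 7: prefix='00' -> emit 'g', reset
Bit 8: prefix='0' (no match yet)
Bit 9: prefix='01' -> emit 'i', reset
Bit 10: prefix='0' (no match yet)
Bit 11: prefix='01' -> emit 'i', reset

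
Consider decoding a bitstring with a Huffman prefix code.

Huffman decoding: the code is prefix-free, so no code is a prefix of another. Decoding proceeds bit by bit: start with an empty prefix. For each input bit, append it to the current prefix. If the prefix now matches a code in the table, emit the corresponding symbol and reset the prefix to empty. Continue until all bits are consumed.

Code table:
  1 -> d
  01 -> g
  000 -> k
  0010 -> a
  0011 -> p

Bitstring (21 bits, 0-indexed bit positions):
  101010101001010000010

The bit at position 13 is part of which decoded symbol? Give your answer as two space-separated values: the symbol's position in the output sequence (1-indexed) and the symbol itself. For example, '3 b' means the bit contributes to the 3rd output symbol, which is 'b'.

Answer: 7 d

Derivation:
Bit 0: prefix='1' -> emit 'd', reset
Bit 1: prefix='0' (no match yet)
Bit 2: prefix='01' -> emit 'g', reset
Bit 3: prefix='0' (no match yet)
Bit 4: prefix='01' -> emit 'g', reset
Bit 5: prefix='0' (no match yet)
Bit 6: prefix='01' -> emit 'g', reset
Bit 7: prefix='0' (no match yet)
Bit 8: prefix='01' -> emit 'g', reset
Bit 9: prefix='0' (no match yet)
Bit 10: prefix='00' (no match yet)
Bit 11: prefix='001' (no match yet)
Bit 12: prefix='0010' -> emit 'a', reset
Bit 13: prefix='1' -> emit 'd', reset
Bit 14: prefix='0' (no match yet)
Bit 15: prefix='00' (no match yet)
Bit 16: prefix='000' -> emit 'k', reset
Bit 17: prefix='0' (no match yet)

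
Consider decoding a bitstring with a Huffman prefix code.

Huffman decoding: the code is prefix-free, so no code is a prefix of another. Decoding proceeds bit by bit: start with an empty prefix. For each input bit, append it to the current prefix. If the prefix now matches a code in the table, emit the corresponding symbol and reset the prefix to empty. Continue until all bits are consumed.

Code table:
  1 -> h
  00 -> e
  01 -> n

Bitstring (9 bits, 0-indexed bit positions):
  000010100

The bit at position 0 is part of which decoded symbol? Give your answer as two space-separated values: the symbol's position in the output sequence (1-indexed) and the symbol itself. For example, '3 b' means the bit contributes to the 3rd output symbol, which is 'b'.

Bit 0: prefix='0' (no match yet)
Bit 1: prefix='00' -> emit 'e', reset
Bit 2: prefix='0' (no match yet)
Bit 3: prefix='00' -> emit 'e', reset
Bit 4: prefix='1' -> emit 'h', reset

Answer: 1 e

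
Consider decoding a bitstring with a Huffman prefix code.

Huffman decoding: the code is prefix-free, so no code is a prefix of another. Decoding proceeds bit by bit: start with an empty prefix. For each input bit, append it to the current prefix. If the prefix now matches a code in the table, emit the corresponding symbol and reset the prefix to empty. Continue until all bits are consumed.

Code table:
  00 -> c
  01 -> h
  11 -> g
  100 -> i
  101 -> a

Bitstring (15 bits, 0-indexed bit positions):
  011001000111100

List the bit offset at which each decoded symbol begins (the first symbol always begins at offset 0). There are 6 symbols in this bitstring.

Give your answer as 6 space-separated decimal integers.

Answer: 0 2 5 8 10 12

Derivation:
Bit 0: prefix='0' (no match yet)
Bit 1: prefix='01' -> emit 'h', reset
Bit 2: prefix='1' (no match yet)
Bit 3: prefix='10' (no match yet)
Bit 4: prefix='100' -> emit 'i', reset
Bit 5: prefix='1' (no match yet)
Bit 6: prefix='10' (no match yet)
Bit 7: prefix='100' -> emit 'i', reset
Bit 8: prefix='0' (no match yet)
Bit 9: prefix='01' -> emit 'h', reset
Bit 10: prefix='1' (no match yet)
Bit 11: prefix='11' -> emit 'g', reset
Bit 12: prefix='1' (no match yet)
Bit 13: prefix='10' (no match yet)
Bit 14: prefix='100' -> emit 'i', reset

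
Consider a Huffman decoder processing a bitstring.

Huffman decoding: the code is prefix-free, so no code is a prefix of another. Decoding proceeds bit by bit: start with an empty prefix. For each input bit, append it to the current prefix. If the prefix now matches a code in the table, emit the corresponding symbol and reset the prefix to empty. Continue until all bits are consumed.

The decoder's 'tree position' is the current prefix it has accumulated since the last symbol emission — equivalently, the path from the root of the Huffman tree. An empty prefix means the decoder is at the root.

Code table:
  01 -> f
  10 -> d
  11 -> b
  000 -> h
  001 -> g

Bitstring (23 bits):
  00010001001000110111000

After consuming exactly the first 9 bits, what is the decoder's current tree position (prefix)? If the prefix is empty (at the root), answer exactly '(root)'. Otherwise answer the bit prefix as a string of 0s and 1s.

Bit 0: prefix='0' (no match yet)
Bit 1: prefix='00' (no match yet)
Bit 2: prefix='000' -> emit 'h', reset
Bit 3: prefix='1' (no match yet)
Bit 4: prefix='10' -> emit 'd', reset
Bit 5: prefix='0' (no match yet)
Bit 6: prefix='00' (no match yet)
Bit 7: prefix='001' -> emit 'g', reset
Bit 8: prefix='0' (no match yet)

Answer: 0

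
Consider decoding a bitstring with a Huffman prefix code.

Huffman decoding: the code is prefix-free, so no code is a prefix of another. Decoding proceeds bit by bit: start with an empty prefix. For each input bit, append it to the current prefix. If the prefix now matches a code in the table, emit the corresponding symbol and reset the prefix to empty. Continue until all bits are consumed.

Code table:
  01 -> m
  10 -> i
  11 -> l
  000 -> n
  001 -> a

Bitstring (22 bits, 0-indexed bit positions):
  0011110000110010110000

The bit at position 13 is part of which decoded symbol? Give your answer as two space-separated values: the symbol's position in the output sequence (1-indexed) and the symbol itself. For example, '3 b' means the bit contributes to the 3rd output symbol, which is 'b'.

Answer: 6 a

Derivation:
Bit 0: prefix='0' (no match yet)
Bit 1: prefix='00' (no match yet)
Bit 2: prefix='001' -> emit 'a', reset
Bit 3: prefix='1' (no match yet)
Bit 4: prefix='11' -> emit 'l', reset
Bit 5: prefix='1' (no match yet)
Bit 6: prefix='10' -> emit 'i', reset
Bit 7: prefix='0' (no match yet)
Bit 8: prefix='00' (no match yet)
Bit 9: prefix='000' -> emit 'n', reset
Bit 10: prefix='1' (no match yet)
Bit 11: prefix='11' -> emit 'l', reset
Bit 12: prefix='0' (no match yet)
Bit 13: prefix='00' (no match yet)
Bit 14: prefix='001' -> emit 'a', reset
Bit 15: prefix='0' (no match yet)
Bit 16: prefix='01' -> emit 'm', reset
Bit 17: prefix='1' (no match yet)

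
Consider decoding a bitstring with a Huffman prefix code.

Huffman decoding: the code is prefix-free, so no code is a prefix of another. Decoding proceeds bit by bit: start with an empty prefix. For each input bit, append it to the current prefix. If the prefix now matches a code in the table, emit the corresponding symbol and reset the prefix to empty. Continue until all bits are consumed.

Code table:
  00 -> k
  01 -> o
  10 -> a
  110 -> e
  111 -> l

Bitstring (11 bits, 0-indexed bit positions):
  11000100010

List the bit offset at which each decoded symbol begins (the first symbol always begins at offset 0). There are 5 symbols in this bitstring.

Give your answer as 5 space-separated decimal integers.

Answer: 0 3 5 7 9

Derivation:
Bit 0: prefix='1' (no match yet)
Bit 1: prefix='11' (no match yet)
Bit 2: prefix='110' -> emit 'e', reset
Bit 3: prefix='0' (no match yet)
Bit 4: prefix='00' -> emit 'k', reset
Bit 5: prefix='1' (no match yet)
Bit 6: prefix='10' -> emit 'a', reset
Bit 7: prefix='0' (no match yet)
Bit 8: prefix='00' -> emit 'k', reset
Bit 9: prefix='1' (no match yet)
Bit 10: prefix='10' -> emit 'a', reset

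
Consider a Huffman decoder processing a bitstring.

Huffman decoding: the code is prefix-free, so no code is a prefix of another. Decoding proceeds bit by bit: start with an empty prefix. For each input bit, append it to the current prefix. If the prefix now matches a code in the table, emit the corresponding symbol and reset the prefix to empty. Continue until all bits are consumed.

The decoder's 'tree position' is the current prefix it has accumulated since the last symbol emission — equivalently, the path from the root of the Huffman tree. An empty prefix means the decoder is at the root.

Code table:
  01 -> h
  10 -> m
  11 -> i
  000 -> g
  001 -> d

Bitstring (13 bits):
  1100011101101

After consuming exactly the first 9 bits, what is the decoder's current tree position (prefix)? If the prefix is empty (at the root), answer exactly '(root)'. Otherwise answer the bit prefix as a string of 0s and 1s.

Answer: (root)

Derivation:
Bit 0: prefix='1' (no match yet)
Bit 1: prefix='11' -> emit 'i', reset
Bit 2: prefix='0' (no match yet)
Bit 3: prefix='00' (no match yet)
Bit 4: prefix='000' -> emit 'g', reset
Bit 5: prefix='1' (no match yet)
Bit 6: prefix='11' -> emit 'i', reset
Bit 7: prefix='1' (no match yet)
Bit 8: prefix='10' -> emit 'm', reset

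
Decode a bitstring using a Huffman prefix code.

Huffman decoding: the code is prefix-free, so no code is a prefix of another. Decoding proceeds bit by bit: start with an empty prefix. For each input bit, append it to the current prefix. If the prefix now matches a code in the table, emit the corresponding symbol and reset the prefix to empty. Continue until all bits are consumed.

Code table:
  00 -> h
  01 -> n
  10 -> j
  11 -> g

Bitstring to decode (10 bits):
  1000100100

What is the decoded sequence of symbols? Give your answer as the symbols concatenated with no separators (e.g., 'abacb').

Answer: jhjnh

Derivation:
Bit 0: prefix='1' (no match yet)
Bit 1: prefix='10' -> emit 'j', reset
Bit 2: prefix='0' (no match yet)
Bit 3: prefix='00' -> emit 'h', reset
Bit 4: prefix='1' (no match yet)
Bit 5: prefix='10' -> emit 'j', reset
Bit 6: prefix='0' (no match yet)
Bit 7: prefix='01' -> emit 'n', reset
Bit 8: prefix='0' (no match yet)
Bit 9: prefix='00' -> emit 'h', reset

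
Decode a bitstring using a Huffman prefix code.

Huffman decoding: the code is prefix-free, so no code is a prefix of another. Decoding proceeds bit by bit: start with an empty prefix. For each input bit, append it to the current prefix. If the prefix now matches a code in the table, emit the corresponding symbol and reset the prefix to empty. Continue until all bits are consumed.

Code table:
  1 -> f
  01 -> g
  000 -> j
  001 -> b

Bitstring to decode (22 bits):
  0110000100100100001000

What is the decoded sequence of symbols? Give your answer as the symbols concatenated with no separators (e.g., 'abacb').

Bit 0: prefix='0' (no match yet)
Bit 1: prefix='01' -> emit 'g', reset
Bit 2: prefix='1' -> emit 'f', reset
Bit 3: prefix='0' (no match yet)
Bit 4: prefix='00' (no match yet)
Bit 5: prefix='000' -> emit 'j', reset
Bit 6: prefix='0' (no match yet)
Bit 7: prefix='01' -> emit 'g', reset
Bit 8: prefix='0' (no match yet)
Bit 9: prefix='00' (no match yet)
Bit 10: prefix='001' -> emit 'b', reset
Bit 11: prefix='0' (no match yet)
Bit 12: prefix='00' (no match yet)
Bit 13: prefix='001' -> emit 'b', reset
Bit 14: prefix='0' (no match yet)
Bit 15: prefix='00' (no match yet)
Bit 16: prefix='000' -> emit 'j', reset
Bit 17: prefix='0' (no match yet)
Bit 18: prefix='01' -> emit 'g', reset
Bit 19: prefix='0' (no match yet)
Bit 20: prefix='00' (no match yet)
Bit 21: prefix='000' -> emit 'j', reset

Answer: gfjgbbjgj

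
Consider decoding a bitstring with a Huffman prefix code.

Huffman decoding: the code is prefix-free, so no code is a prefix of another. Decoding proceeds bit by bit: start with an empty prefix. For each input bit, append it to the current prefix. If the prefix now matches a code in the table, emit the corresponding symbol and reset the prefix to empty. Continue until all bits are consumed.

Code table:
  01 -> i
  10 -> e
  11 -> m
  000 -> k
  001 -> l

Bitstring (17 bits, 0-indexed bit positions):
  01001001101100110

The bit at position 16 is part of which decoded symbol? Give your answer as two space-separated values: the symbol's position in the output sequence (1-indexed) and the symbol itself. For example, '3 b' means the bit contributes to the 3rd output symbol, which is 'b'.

Answer: 7 e

Derivation:
Bit 0: prefix='0' (no match yet)
Bit 1: prefix='01' -> emit 'i', reset
Bit 2: prefix='0' (no match yet)
Bit 3: prefix='00' (no match yet)
Bit 4: prefix='001' -> emit 'l', reset
Bit 5: prefix='0' (no match yet)
Bit 6: prefix='00' (no match yet)
Bit 7: prefix='001' -> emit 'l', reset
Bit 8: prefix='1' (no match yet)
Bit 9: prefix='10' -> emit 'e', reset
Bit 10: prefix='1' (no match yet)
Bit 11: prefix='11' -> emit 'm', reset
Bit 12: prefix='0' (no match yet)
Bit 13: prefix='00' (no match yet)
Bit 14: prefix='001' -> emit 'l', reset
Bit 15: prefix='1' (no match yet)
Bit 16: prefix='10' -> emit 'e', reset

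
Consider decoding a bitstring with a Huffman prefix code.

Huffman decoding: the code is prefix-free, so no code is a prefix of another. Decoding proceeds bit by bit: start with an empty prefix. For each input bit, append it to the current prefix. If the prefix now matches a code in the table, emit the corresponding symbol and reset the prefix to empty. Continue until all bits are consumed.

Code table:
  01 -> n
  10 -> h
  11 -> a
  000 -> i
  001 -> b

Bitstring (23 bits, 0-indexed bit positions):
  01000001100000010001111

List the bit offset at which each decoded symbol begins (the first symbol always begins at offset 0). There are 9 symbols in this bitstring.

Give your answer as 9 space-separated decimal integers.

Bit 0: prefix='0' (no match yet)
Bit 1: prefix='01' -> emit 'n', reset
Bit 2: prefix='0' (no match yet)
Bit 3: prefix='00' (no match yet)
Bit 4: prefix='000' -> emit 'i', reset
Bit 5: prefix='0' (no match yet)
Bit 6: prefix='00' (no match yet)
Bit 7: prefix='001' -> emit 'b', reset
Bit 8: prefix='1' (no match yet)
Bit 9: prefix='10' -> emit 'h', reset
Bit 10: prefix='0' (no match yet)
Bit 11: prefix='00' (no match yet)
Bit 12: prefix='000' -> emit 'i', reset
Bit 13: prefix='0' (no match yet)
Bit 14: prefix='00' (no match yet)
Bit 15: prefix='001' -> emit 'b', reset
Bit 16: prefix='0' (no match yet)
Bit 17: prefix='00' (no match yet)
Bit 18: prefix='000' -> emit 'i', reset
Bit 19: prefix='1' (no match yet)
Bit 20: prefix='11' -> emit 'a', reset
Bit 21: prefix='1' (no match yet)
Bit 22: prefix='11' -> emit 'a', reset

Answer: 0 2 5 8 10 13 16 19 21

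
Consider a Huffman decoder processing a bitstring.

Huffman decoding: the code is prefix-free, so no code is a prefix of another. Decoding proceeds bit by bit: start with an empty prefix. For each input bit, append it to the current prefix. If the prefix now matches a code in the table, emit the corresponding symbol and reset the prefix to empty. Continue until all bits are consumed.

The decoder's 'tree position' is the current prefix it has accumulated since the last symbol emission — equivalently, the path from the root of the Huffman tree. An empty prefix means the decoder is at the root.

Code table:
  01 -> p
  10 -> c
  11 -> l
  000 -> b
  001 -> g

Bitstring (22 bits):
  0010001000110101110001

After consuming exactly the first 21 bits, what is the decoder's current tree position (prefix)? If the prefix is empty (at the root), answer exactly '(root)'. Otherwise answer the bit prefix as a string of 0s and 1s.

Answer: 00

Derivation:
Bit 0: prefix='0' (no match yet)
Bit 1: prefix='00' (no match yet)
Bit 2: prefix='001' -> emit 'g', reset
Bit 3: prefix='0' (no match yet)
Bit 4: prefix='00' (no match yet)
Bit 5: prefix='000' -> emit 'b', reset
Bit 6: prefix='1' (no match yet)
Bit 7: prefix='10' -> emit 'c', reset
Bit 8: prefix='0' (no match yet)
Bit 9: prefix='00' (no match yet)
Bit 10: prefix='001' -> emit 'g', reset
Bit 11: prefix='1' (no match yet)
Bit 12: prefix='10' -> emit 'c', reset
Bit 13: prefix='1' (no match yet)
Bit 14: prefix='10' -> emit 'c', reset
Bit 15: prefix='1' (no match yet)
Bit 16: prefix='11' -> emit 'l', reset
Bit 17: prefix='1' (no match yet)
Bit 18: prefix='10' -> emit 'c', reset
Bit 19: prefix='0' (no match yet)
Bit 20: prefix='00' (no match yet)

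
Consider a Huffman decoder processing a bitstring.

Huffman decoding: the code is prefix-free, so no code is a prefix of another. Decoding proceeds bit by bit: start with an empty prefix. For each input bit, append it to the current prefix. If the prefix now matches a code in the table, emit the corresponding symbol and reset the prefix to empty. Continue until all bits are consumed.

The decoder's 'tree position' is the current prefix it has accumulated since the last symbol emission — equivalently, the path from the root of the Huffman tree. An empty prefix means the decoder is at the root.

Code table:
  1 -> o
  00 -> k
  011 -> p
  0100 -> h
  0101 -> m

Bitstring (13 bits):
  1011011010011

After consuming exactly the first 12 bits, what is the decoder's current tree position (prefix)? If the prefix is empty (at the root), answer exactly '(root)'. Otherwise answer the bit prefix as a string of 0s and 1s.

Answer: (root)

Derivation:
Bit 0: prefix='1' -> emit 'o', reset
Bit 1: prefix='0' (no match yet)
Bit 2: prefix='01' (no match yet)
Bit 3: prefix='011' -> emit 'p', reset
Bit 4: prefix='0' (no match yet)
Bit 5: prefix='01' (no match yet)
Bit 6: prefix='011' -> emit 'p', reset
Bit 7: prefix='0' (no match yet)
Bit 8: prefix='01' (no match yet)
Bit 9: prefix='010' (no match yet)
Bit 10: prefix='0100' -> emit 'h', reset
Bit 11: prefix='1' -> emit 'o', reset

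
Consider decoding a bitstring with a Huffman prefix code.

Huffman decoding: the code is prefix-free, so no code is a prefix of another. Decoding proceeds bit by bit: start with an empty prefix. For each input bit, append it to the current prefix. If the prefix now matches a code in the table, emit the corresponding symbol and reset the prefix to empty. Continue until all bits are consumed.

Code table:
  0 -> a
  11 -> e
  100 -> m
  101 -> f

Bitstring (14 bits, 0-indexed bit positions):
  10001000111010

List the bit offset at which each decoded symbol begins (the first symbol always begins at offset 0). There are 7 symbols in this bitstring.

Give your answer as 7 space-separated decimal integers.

Bit 0: prefix='1' (no match yet)
Bit 1: prefix='10' (no match yet)
Bit 2: prefix='100' -> emit 'm', reset
Bit 3: prefix='0' -> emit 'a', reset
Bit 4: prefix='1' (no match yet)
Bit 5: prefix='10' (no match yet)
Bit 6: prefix='100' -> emit 'm', reset
Bit 7: prefix='0' -> emit 'a', reset
Bit 8: prefix='1' (no match yet)
Bit 9: prefix='11' -> emit 'e', reset
Bit 10: prefix='1' (no match yet)
Bit 11: prefix='10' (no match yet)
Bit 12: prefix='101' -> emit 'f', reset
Bit 13: prefix='0' -> emit 'a', reset

Answer: 0 3 4 7 8 10 13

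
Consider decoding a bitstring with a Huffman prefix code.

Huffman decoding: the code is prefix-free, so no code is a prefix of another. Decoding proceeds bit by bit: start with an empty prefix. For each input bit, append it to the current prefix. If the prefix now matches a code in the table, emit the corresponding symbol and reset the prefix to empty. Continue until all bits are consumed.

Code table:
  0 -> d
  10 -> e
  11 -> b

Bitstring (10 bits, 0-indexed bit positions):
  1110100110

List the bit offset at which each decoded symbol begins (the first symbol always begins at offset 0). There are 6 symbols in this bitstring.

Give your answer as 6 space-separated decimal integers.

Answer: 0 2 4 6 7 9

Derivation:
Bit 0: prefix='1' (no match yet)
Bit 1: prefix='11' -> emit 'b', reset
Bit 2: prefix='1' (no match yet)
Bit 3: prefix='10' -> emit 'e', reset
Bit 4: prefix='1' (no match yet)
Bit 5: prefix='10' -> emit 'e', reset
Bit 6: prefix='0' -> emit 'd', reset
Bit 7: prefix='1' (no match yet)
Bit 8: prefix='11' -> emit 'b', reset
Bit 9: prefix='0' -> emit 'd', reset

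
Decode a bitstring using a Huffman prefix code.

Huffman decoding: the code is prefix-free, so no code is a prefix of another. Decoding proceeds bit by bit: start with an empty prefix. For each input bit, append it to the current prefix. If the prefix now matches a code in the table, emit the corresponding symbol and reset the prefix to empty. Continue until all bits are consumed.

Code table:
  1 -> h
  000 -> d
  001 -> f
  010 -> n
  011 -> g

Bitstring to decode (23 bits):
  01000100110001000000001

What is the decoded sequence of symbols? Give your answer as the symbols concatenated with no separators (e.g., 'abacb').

Answer: nffhdhddf

Derivation:
Bit 0: prefix='0' (no match yet)
Bit 1: prefix='01' (no match yet)
Bit 2: prefix='010' -> emit 'n', reset
Bit 3: prefix='0' (no match yet)
Bit 4: prefix='00' (no match yet)
Bit 5: prefix='001' -> emit 'f', reset
Bit 6: prefix='0' (no match yet)
Bit 7: prefix='00' (no match yet)
Bit 8: prefix='001' -> emit 'f', reset
Bit 9: prefix='1' -> emit 'h', reset
Bit 10: prefix='0' (no match yet)
Bit 11: prefix='00' (no match yet)
Bit 12: prefix='000' -> emit 'd', reset
Bit 13: prefix='1' -> emit 'h', reset
Bit 14: prefix='0' (no match yet)
Bit 15: prefix='00' (no match yet)
Bit 16: prefix='000' -> emit 'd', reset
Bit 17: prefix='0' (no match yet)
Bit 18: prefix='00' (no match yet)
Bit 19: prefix='000' -> emit 'd', reset
Bit 20: prefix='0' (no match yet)
Bit 21: prefix='00' (no match yet)
Bit 22: prefix='001' -> emit 'f', reset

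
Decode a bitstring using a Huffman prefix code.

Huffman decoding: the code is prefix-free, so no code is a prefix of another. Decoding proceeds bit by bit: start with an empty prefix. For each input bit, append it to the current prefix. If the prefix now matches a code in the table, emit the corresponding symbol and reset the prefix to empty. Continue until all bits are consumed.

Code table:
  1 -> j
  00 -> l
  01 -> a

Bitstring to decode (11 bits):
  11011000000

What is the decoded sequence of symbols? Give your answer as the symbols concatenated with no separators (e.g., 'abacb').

Answer: jjajlll

Derivation:
Bit 0: prefix='1' -> emit 'j', reset
Bit 1: prefix='1' -> emit 'j', reset
Bit 2: prefix='0' (no match yet)
Bit 3: prefix='01' -> emit 'a', reset
Bit 4: prefix='1' -> emit 'j', reset
Bit 5: prefix='0' (no match yet)
Bit 6: prefix='00' -> emit 'l', reset
Bit 7: prefix='0' (no match yet)
Bit 8: prefix='00' -> emit 'l', reset
Bit 9: prefix='0' (no match yet)
Bit 10: prefix='00' -> emit 'l', reset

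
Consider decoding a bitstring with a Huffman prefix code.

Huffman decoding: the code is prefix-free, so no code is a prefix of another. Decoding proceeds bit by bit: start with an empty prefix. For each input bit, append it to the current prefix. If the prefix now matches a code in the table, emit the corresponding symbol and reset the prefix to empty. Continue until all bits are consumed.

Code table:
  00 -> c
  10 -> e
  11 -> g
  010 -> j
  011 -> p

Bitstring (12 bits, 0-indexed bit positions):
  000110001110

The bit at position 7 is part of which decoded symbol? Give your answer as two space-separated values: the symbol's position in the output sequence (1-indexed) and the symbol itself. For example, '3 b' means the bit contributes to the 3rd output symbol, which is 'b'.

Bit 0: prefix='0' (no match yet)
Bit 1: prefix='00' -> emit 'c', reset
Bit 2: prefix='0' (no match yet)
Bit 3: prefix='01' (no match yet)
Bit 4: prefix='011' -> emit 'p', reset
Bit 5: prefix='0' (no match yet)
Bit 6: prefix='00' -> emit 'c', reset
Bit 7: prefix='0' (no match yet)
Bit 8: prefix='01' (no match yet)
Bit 9: prefix='011' -> emit 'p', reset
Bit 10: prefix='1' (no match yet)
Bit 11: prefix='10' -> emit 'e', reset

Answer: 4 p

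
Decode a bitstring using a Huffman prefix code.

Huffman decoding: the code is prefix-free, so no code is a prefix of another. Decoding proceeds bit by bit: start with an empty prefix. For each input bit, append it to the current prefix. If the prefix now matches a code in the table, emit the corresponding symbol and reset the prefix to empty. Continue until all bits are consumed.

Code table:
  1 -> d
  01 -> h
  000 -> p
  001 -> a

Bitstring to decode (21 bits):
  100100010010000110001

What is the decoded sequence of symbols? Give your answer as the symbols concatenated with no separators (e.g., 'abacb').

Bit 0: prefix='1' -> emit 'd', reset
Bit 1: prefix='0' (no match yet)
Bit 2: prefix='00' (no match yet)
Bit 3: prefix='001' -> emit 'a', reset
Bit 4: prefix='0' (no match yet)
Bit 5: prefix='00' (no match yet)
Bit 6: prefix='000' -> emit 'p', reset
Bit 7: prefix='1' -> emit 'd', reset
Bit 8: prefix='0' (no match yet)
Bit 9: prefix='00' (no match yet)
Bit 10: prefix='001' -> emit 'a', reset
Bit 11: prefix='0' (no match yet)
Bit 12: prefix='00' (no match yet)
Bit 13: prefix='000' -> emit 'p', reset
Bit 14: prefix='0' (no match yet)
Bit 15: prefix='01' -> emit 'h', reset
Bit 16: prefix='1' -> emit 'd', reset
Bit 17: prefix='0' (no match yet)
Bit 18: prefix='00' (no match yet)
Bit 19: prefix='000' -> emit 'p', reset
Bit 20: prefix='1' -> emit 'd', reset

Answer: dapdaphdpd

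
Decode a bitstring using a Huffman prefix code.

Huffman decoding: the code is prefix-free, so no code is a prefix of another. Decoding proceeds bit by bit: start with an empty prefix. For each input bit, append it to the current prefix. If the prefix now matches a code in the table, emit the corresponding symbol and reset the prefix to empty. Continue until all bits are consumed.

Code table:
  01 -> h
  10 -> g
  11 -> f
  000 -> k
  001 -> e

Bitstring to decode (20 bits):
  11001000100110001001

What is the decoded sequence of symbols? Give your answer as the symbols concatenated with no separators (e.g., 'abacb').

Answer: fekghgee

Derivation:
Bit 0: prefix='1' (no match yet)
Bit 1: prefix='11' -> emit 'f', reset
Bit 2: prefix='0' (no match yet)
Bit 3: prefix='00' (no match yet)
Bit 4: prefix='001' -> emit 'e', reset
Bit 5: prefix='0' (no match yet)
Bit 6: prefix='00' (no match yet)
Bit 7: prefix='000' -> emit 'k', reset
Bit 8: prefix='1' (no match yet)
Bit 9: prefix='10' -> emit 'g', reset
Bit 10: prefix='0' (no match yet)
Bit 11: prefix='01' -> emit 'h', reset
Bit 12: prefix='1' (no match yet)
Bit 13: prefix='10' -> emit 'g', reset
Bit 14: prefix='0' (no match yet)
Bit 15: prefix='00' (no match yet)
Bit 16: prefix='001' -> emit 'e', reset
Bit 17: prefix='0' (no match yet)
Bit 18: prefix='00' (no match yet)
Bit 19: prefix='001' -> emit 'e', reset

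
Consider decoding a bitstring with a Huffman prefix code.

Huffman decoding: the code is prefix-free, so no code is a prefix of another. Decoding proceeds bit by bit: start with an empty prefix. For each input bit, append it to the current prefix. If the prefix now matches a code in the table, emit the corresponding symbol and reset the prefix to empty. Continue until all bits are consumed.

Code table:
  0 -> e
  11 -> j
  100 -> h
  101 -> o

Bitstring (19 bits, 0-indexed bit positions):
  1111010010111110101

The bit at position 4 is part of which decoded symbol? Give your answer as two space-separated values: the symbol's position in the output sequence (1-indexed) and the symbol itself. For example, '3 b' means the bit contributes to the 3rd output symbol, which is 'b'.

Bit 0: prefix='1' (no match yet)
Bit 1: prefix='11' -> emit 'j', reset
Bit 2: prefix='1' (no match yet)
Bit 3: prefix='11' -> emit 'j', reset
Bit 4: prefix='0' -> emit 'e', reset
Bit 5: prefix='1' (no match yet)
Bit 6: prefix='10' (no match yet)
Bit 7: prefix='100' -> emit 'h', reset
Bit 8: prefix='1' (no match yet)

Answer: 3 e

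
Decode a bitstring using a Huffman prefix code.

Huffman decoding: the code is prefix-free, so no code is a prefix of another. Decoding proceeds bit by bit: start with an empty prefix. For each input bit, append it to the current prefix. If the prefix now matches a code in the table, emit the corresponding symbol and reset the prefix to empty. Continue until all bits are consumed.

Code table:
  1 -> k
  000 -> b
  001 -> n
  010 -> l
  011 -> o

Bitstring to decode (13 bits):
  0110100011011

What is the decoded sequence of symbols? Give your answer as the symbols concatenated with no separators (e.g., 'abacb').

Answer: olnko

Derivation:
Bit 0: prefix='0' (no match yet)
Bit 1: prefix='01' (no match yet)
Bit 2: prefix='011' -> emit 'o', reset
Bit 3: prefix='0' (no match yet)
Bit 4: prefix='01' (no match yet)
Bit 5: prefix='010' -> emit 'l', reset
Bit 6: prefix='0' (no match yet)
Bit 7: prefix='00' (no match yet)
Bit 8: prefix='001' -> emit 'n', reset
Bit 9: prefix='1' -> emit 'k', reset
Bit 10: prefix='0' (no match yet)
Bit 11: prefix='01' (no match yet)
Bit 12: prefix='011' -> emit 'o', reset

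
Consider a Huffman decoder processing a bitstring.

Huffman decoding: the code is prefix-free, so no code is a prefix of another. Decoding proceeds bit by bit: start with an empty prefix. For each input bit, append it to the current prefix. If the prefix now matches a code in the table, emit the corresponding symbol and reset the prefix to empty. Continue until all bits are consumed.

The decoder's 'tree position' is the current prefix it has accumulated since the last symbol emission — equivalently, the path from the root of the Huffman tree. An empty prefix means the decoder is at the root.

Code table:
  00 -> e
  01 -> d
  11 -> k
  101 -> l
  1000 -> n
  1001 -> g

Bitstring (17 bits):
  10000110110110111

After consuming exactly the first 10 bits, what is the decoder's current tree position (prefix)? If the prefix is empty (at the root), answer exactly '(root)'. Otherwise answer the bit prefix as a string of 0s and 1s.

Bit 0: prefix='1' (no match yet)
Bit 1: prefix='10' (no match yet)
Bit 2: prefix='100' (no match yet)
Bit 3: prefix='1000' -> emit 'n', reset
Bit 4: prefix='0' (no match yet)
Bit 5: prefix='01' -> emit 'd', reset
Bit 6: prefix='1' (no match yet)
Bit 7: prefix='10' (no match yet)
Bit 8: prefix='101' -> emit 'l', reset
Bit 9: prefix='1' (no match yet)

Answer: 1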